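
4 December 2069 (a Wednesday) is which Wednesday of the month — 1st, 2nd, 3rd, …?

1st

Day 4 falls in week ⌈4/7⌉ of the month.
Days 1–7 hold the 1st Wednesday, 8–14 the 2nd, 15–21 the 3rd, 22–28 the 4th, 29–31 the 5th.
4 is in the range for the 1st.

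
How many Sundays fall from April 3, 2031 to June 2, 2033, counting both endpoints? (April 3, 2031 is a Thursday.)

April 3, 2031 is a Thursday; the first Sunday on or after it is April 6, 2031 (3 days later).
From April 6, 2031 to June 2, 2033: 269 + 366 + 153 = 788 days (rest of 2031, 2032, to June 2, 2033 in 2033).
788 ÷ 7 = 112 full weeks with remainder 4, so 112 more Sundays after the first → 113.

113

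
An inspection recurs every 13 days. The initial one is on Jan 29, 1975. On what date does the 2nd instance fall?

Feb 11, 1975

The 2nd occurrence is 1 interval after the first: 1 × 13 = 13 days after Jan 29, 1975.
Jan has 31 days — 2 days to the end of Jan leaves 11.
11 days into Feb → Feb 11, 1975.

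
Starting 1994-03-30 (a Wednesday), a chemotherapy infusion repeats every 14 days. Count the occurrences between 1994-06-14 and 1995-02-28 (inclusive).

Occurrences land 14·i days after 1994-03-30 for i = 0, 1, 2, …
1994-06-14 is 76 days after the start; 76 ÷ 14 = 5 remainder 6; since the remainder is 6, round up to i = 6. First occurrence in the window: #7 on 1994-06-22 (6×14 = 84 days in).
1995-02-28 is 335 days after the start; 335 ÷ 14 = 23 remainder 13. Last occurrence in the window: #24 on 1995-02-15.
Occurrences #7 through #24: 18 in total.

18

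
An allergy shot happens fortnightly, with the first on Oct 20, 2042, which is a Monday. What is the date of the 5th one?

The 5th occurrence is 4 intervals after the first: 4 × 14 = 56 days after Oct 20, 2042.
Oct has 31 days — 11 days to the end of Oct leaves 45.
Nov has 30 days (15 left).
15 days into Dec → Dec 15, 2042.

Dec 15, 2042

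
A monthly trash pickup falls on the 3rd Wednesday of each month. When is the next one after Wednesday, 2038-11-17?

2038-12-15

November 2038 starts on a Monday; its first Wednesday is the 3rd, so the 3rd Wednesday is the 17th — 2038-11-17.
That is not after 2038-11-17, so look at December 2038.
December 2038 starts on a Wednesday; its first Wednesday is the 1st, so the 3rd Wednesday is the 15th — 2038-12-15.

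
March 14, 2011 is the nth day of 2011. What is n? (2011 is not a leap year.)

Days in months before March: 31 + 28 = 59.
Plus 14 days into March → day 73.

73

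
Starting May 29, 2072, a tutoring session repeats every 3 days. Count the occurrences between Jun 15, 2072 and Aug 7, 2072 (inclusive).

18

Occurrences land 3·i days after May 29, 2072 for i = 0, 1, 2, …
Jun 15, 2072 is 17 days after the start; 17 ÷ 3 = 5 remainder 2; since the remainder is 2, round up to i = 6. First occurrence in the window: #7 on Jun 16, 2072 (6×3 = 18 days in).
Aug 7, 2072 is 70 days after the start; 70 ÷ 3 = 23 remainder 1. Last occurrence in the window: #24 on Aug 6, 2072.
Occurrences #7 through #24: 18 in total.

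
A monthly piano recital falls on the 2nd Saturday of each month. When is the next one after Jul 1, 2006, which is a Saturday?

Jul 2006 starts on a Saturday; its first Saturday is the 1st, so the 2nd Saturday is the 8th — Jul 8, 2006.
Jul 8, 2006 is after Jul 1, 2006, so that is the next one.

Jul 8, 2006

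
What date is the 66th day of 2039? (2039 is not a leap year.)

January has 31 days (66 − 31 = 35 remain).
February has 28 days (35 − 28 = 7 remain).
7 into March → March 7.

2039-03-07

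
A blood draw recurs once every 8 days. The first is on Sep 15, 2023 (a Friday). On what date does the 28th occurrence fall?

The 28th occurrence is 27 intervals after the first: 27 × 8 = 216 days after Sep 15, 2023.
Sep has 30 days — 15 days to the end of Sep leaves 201.
Oct has 31 days (170 left).
Nov has 30 days (140 left).
Dec has 31 days (109 left).
Jan has 31 days (78 left).
Feb has 29 days (49 left).
Mar has 31 days (18 left).
18 days into Apr → Apr 18, 2024.

Apr 18, 2024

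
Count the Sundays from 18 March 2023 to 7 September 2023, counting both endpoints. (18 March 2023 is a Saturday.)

18 March 2023 is a Saturday; the first Sunday on or after it is 19 March 2023 (1 day later).
From 19 March 2023 to 7 September 2023: 12 + 30 + 31 + 30 + 31 + 31 + 7 = 172 days (rest of March, April, May, June, July, August, September).
172 ÷ 7 = 24 full weeks with remainder 4, so 24 more Sundays after the first → 25.

25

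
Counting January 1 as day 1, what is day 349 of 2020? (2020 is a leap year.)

2020-12-14

January has 31 days (349 − 31 = 318 remain).
February has 29 days (318 − 29 = 289 remain).
March has 31 days (289 − 31 = 258 remain).
April has 30 days (258 − 30 = 228 remain).
May has 31 days (228 − 31 = 197 remain).
June has 30 days (197 − 30 = 167 remain).
July has 31 days (167 − 31 = 136 remain).
August has 31 days (136 − 31 = 105 remain).
September has 30 days (105 − 30 = 75 remain).
October has 31 days (75 − 31 = 44 remain).
November has 30 days (44 − 30 = 14 remain).
14 into December → December 14.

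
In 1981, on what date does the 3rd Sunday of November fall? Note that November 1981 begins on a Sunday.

1981-11-15

November 1981 begins on a Sunday, so the first Sunday is November 1.
The 3rd Sunday is 2 weeks later: 1 + 14 = 15.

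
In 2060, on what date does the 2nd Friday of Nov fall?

Nov 2060 begins on a Monday, so the first Friday is Nov 5 (4 days later).
The 2nd Friday is 1 weeks later: 5 + 7 = 12.

Nov 12, 2060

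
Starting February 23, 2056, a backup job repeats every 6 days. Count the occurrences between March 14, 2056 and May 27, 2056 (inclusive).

Occurrences land 6·i days after February 23, 2056 for i = 0, 1, 2, …
March 14, 2056 is 20 days after the start; 20 ÷ 6 = 3 remainder 2; since the remainder is 2, round up to i = 4. First occurrence in the window: #5 on March 18, 2056 (4×6 = 24 days in).
May 27, 2056 is 94 days after the start; 94 ÷ 6 = 15 remainder 4. Last occurrence in the window: #16 on May 23, 2056.
Occurrences #5 through #16: 12 in total.

12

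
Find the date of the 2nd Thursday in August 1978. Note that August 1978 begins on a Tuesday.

August 1978 begins on a Tuesday, so the first Thursday is August 3 (2 days later).
The 2nd Thursday is 1 weeks later: 3 + 7 = 10.

1978-08-10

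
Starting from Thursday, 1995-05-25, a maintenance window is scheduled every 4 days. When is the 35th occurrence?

1995-10-08

The 35th occurrence is 34 intervals after the first: 34 × 4 = 136 days after 1995-05-25.
May has 31 days — 6 days to the end of May leaves 130.
June has 30 days (100 left).
July has 31 days (69 left).
August has 31 days (38 left).
September has 30 days (8 left).
8 days into October → 1995-10-08.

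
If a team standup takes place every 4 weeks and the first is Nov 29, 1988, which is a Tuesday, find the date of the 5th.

The 5th occurrence is 4 intervals after the first: 4 × 28 = 112 days after Nov 29, 1988.
Nov has 30 days — 1 day to the end of Nov leaves 111.
Dec has 31 days (80 left).
Jan has 31 days (49 left).
Feb has 28 days (21 left).
21 days into Mar → Mar 21, 1989.

Mar 21, 1989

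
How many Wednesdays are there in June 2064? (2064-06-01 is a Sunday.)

4

2064-06-01 is a Sunday; the first Wednesday on or after it is 2064-06-04 (3 days later).
From 2064-06-04 to 2064-06-30 is 30 − 4 = 26 days.
26 ÷ 7 = 3 full weeks with remainder 5, so 3 more Wednesdays after the first → 4.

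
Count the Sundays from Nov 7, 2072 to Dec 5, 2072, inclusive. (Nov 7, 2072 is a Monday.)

Nov 7, 2072 is a Monday; the first Sunday on or after it is Nov 13, 2072 (6 days later).
From Nov 13, 2072 to Dec 5, 2072: 17 + 5 = 22 days (rest of Nov, Dec).
22 ÷ 7 = 3 full weeks with remainder 1, so 3 more Sundays after the first → 4.

4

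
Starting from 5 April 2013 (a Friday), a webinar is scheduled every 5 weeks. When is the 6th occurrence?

27 September 2013

The 6th occurrence is 5 intervals after the first: 5 × 35 = 175 days after 5 April 2013.
April has 30 days — 25 days to the end of April leaves 150.
May has 31 days (119 left).
June has 30 days (89 left).
July has 31 days (58 left).
August has 31 days (27 left).
27 days into September → 27 September 2013.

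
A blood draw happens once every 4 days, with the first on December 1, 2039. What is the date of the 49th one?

The 49th occurrence is 48 intervals after the first: 48 × 4 = 192 days after December 1, 2039.
December has 31 days — 30 days to the end of December leaves 162.
January has 31 days (131 left).
February has 29 days (102 left).
March has 31 days (71 left).
April has 30 days (41 left).
May has 31 days (10 left).
10 days into June → June 10, 2040.

June 10, 2040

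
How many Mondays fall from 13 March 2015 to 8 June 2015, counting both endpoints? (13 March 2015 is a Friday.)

13

13 March 2015 is a Friday; the first Monday on or after it is 16 March 2015 (3 days later).
From 16 March 2015 to 8 June 2015: 15 + 30 + 31 + 8 = 84 days (rest of March, April, May, June).
84 ÷ 7 = 12 full weeks with remainder 0, so 12 more Mondays after the first → 13.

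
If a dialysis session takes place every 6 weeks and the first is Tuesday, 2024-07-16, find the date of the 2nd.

The 2nd occurrence is 1 interval after the first: 1 × 42 = 42 days after 2024-07-16.
July has 31 days — 15 days to the end of July leaves 27.
27 days into August → 2024-08-27.

2024-08-27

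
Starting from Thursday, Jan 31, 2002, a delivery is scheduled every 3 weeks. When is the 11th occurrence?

The 11th occurrence is 10 intervals after the first: 10 × 21 = 210 days after Jan 31, 2002.
Jan has 31 days — 0 days to the end of Jan leaves 210.
Feb has 28 days (182 left).
Mar has 31 days (151 left).
Apr has 30 days (121 left).
May has 31 days (90 left).
Jun has 30 days (60 left).
Jul has 31 days (29 left).
29 days into Aug → Aug 29, 2002.

Aug 29, 2002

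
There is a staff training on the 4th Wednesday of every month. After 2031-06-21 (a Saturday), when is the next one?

June 2031 starts on a Sunday; its first Wednesday is the 4th, so the 4th Wednesday is the 25th — 2031-06-25.
2031-06-25 is after 2031-06-21, so that is the next one.

2031-06-25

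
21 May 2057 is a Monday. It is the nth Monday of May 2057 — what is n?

Day 21 falls in week ⌈21/7⌉ of the month.
Days 1–7 hold the 1st Monday, 8–14 the 2nd, 15–21 the 3rd, 22–28 the 4th, 29–31 the 5th.
21 is in the range for the 3rd.

3rd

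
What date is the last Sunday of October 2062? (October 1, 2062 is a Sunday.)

October 2062 begins on a Sunday, so the first Sunday is October 1.
October 2062 has 31 days. Adding weeks: 1, 8, 15, 22, 29 — the last one ≤ 31 is the 29th.

29 October 2062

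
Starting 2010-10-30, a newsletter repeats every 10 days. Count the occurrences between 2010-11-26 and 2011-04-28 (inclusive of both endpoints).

Occurrences land 10·i days after 2010-10-30 for i = 0, 1, 2, …
2010-11-26 is 27 days after the start; 27 ÷ 10 = 2 remainder 7; since the remainder is 7, round up to i = 3. First occurrence in the window: #4 on 2010-11-29 (3×10 = 30 days in).
2011-04-28 is 180 days after the start; 180 ÷ 10 = 18 remainder 0. Last occurrence in the window: #19 on 2011-04-28.
Occurrences #4 through #19: 16 in total.

16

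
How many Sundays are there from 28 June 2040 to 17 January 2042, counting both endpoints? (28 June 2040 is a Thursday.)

81

28 June 2040 is a Thursday; the first Sunday on or after it is 1 July 2040 (3 days later).
From 1 July 2040 to 17 January 2042: 183 + 365 + 17 = 565 days (rest of 2040, 2041, to 17 January 2042 in 2042).
565 ÷ 7 = 80 full weeks with remainder 5, so 80 more Sundays after the first → 81.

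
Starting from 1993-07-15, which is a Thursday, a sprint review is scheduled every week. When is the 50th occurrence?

1994-06-23

The 50th occurrence is 49 intervals after the first: 49 × 7 = 343 days after 1993-07-15.
July has 31 days — 16 days to the end of July leaves 327.
August has 31 days (296 left).
September has 30 days (266 left).
October has 31 days (235 left).
November has 30 days (205 left).
December has 31 days (174 left).
January has 31 days (143 left).
February has 28 days (115 left).
March has 31 days (84 left).
April has 30 days (54 left).
May has 31 days (23 left).
23 days into June → 1994-06-23.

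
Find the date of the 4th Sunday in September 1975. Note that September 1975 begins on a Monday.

September 1975 begins on a Monday, so the first Sunday is September 7 (6 days later).
The 4th Sunday is 3 weeks later: 7 + 21 = 28.

1975-09-28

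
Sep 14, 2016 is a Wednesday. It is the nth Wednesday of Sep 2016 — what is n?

2nd

Day 14 falls in week ⌈14/7⌉ of the month.
Days 1–7 hold the 1st Wednesday, 8–14 the 2nd, 15–21 the 3rd, 22–28 the 4th, 29–31 the 5th.
14 is in the range for the 2nd.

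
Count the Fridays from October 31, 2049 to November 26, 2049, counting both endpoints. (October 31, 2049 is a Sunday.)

October 31, 2049 is a Sunday; the first Friday on or after it is November 5, 2049 (5 days later).
From November 5, 2049 to November 26, 2049 is 26 − 5 = 21 days.
21 ÷ 7 = 3 full weeks with remainder 0, so 3 more Fridays after the first → 4.

4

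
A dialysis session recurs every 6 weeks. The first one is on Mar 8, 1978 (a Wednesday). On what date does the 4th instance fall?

The 4th occurrence is 3 intervals after the first: 3 × 42 = 126 days after Mar 8, 1978.
Mar has 31 days — 23 days to the end of Mar leaves 103.
Apr has 30 days (73 left).
May has 31 days (42 left).
Jun has 30 days (12 left).
12 days into Jul → Jul 12, 1978.

Jul 12, 1978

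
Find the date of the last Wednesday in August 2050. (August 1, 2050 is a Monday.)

31 August 2050

August 2050 begins on a Monday, so the first Wednesday is August 3 (2 days later).
August 2050 has 31 days. Adding weeks: 3, 10, 17, 24, 31 — the last one ≤ 31 is the 31st.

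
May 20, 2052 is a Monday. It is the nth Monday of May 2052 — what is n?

3rd

Day 20 falls in week ⌈20/7⌉ of the month.
Days 1–7 hold the 1st Monday, 8–14 the 2nd, 15–21 the 3rd, 22–28 the 4th, 29–31 the 5th.
20 is in the range for the 3rd.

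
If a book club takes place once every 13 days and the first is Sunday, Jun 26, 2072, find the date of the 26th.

May 17, 2073

The 26th occurrence is 25 intervals after the first: 25 × 13 = 325 days after Jun 26, 2072.
Jun has 30 days — 4 days to the end of Jun leaves 321.
Jul has 31 days (290 left).
Aug has 31 days (259 left).
Sep has 30 days (229 left).
Oct has 31 days (198 left).
Nov has 30 days (168 left).
Dec has 31 days (137 left).
Jan has 31 days (106 left).
Feb has 28 days (78 left).
Mar has 31 days (47 left).
Apr has 30 days (17 left).
17 days into May → May 17, 2073.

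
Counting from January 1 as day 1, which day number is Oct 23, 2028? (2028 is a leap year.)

Days in months before Oct: 31 + 29 + 31 + 30 + 31 + 30 + 31 + 31 + 30 = 274.
Plus 23 days into Oct → day 297.

297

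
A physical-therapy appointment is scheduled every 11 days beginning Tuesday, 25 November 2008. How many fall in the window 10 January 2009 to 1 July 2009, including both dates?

15

Occurrences land 11·i days after 25 November 2008 for i = 0, 1, 2, …
10 January 2009 is 46 days after the start; 46 ÷ 11 = 4 remainder 2; since the remainder is 2, round up to i = 5. First occurrence in the window: #6 on 19 January 2009 (5×11 = 55 days in).
1 July 2009 is 218 days after the start; 218 ÷ 11 = 19 remainder 9. Last occurrence in the window: #20 on 22 June 2009.
Occurrences #6 through #20: 15 in total.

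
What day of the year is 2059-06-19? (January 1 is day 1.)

Days in months before June: 31 + 28 + 31 + 30 + 31 = 151.
Plus 19 days into June → day 170.

170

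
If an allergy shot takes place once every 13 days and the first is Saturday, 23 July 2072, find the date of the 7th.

9 October 2072

The 7th occurrence is 6 intervals after the first: 6 × 13 = 78 days after 23 July 2072.
July has 31 days — 8 days to the end of July leaves 70.
August has 31 days (39 left).
September has 30 days (9 left).
9 days into October → 9 October 2072.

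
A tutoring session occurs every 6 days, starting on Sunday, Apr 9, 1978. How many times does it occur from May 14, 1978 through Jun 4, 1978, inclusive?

Occurrences land 6·i days after Apr 9, 1978 for i = 0, 1, 2, …
May 14, 1978 is 35 days after the start; 35 ÷ 6 = 5 remainder 5; since the remainder is 5, round up to i = 6. First occurrence in the window: #7 on May 15, 1978 (6×6 = 36 days in).
Jun 4, 1978 is 56 days after the start; 56 ÷ 6 = 9 remainder 2. Last occurrence in the window: #10 on Jun 2, 1978.
Occurrences #7 through #10: 4 in total.

4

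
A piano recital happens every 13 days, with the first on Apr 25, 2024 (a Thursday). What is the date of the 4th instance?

Jun 3, 2024

The 4th occurrence is 3 intervals after the first: 3 × 13 = 39 days after Apr 25, 2024.
Apr has 30 days — 5 days to the end of Apr leaves 34.
May has 31 days (3 left).
3 days into Jun → Jun 3, 2024.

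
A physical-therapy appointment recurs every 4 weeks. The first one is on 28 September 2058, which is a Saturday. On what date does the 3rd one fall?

23 November 2058

The 3rd occurrence is 2 intervals after the first: 2 × 28 = 56 days after 28 September 2058.
September has 30 days — 2 days to the end of September leaves 54.
October has 31 days (23 left).
23 days into November → 23 November 2058.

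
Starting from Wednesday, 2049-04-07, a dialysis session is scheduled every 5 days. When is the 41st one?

2049-10-24

The 41st occurrence is 40 intervals after the first: 40 × 5 = 200 days after 2049-04-07.
April has 30 days — 23 days to the end of April leaves 177.
May has 31 days (146 left).
June has 30 days (116 left).
July has 31 days (85 left).
August has 31 days (54 left).
September has 30 days (24 left).
24 days into October → 2049-10-24.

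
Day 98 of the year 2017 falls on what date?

Jan has 31 days (98 − 31 = 67 remain).
Feb has 28 days (67 − 28 = 39 remain).
Mar has 31 days (39 − 31 = 8 remain).
8 into Apr → Apr 8.

Apr 8, 2017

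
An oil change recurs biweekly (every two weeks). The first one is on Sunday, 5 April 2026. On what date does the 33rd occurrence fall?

27 June 2027

The 33rd occurrence is 32 intervals after the first: 32 × 14 = 448 days after 5 April 2026.
April has 30 days — 25 days to the end of April leaves 423.
From end of April to end of 2026 is 245 days (178 left).
January has 31 days (147 left).
February has 28 days (119 left).
March has 31 days (88 left).
April has 30 days (58 left).
May has 31 days (27 left).
27 days into June → 27 June 2027.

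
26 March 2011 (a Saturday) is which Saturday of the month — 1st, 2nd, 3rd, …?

Day 26 falls in week ⌈26/7⌉ of the month.
Days 1–7 hold the 1st Saturday, 8–14 the 2nd, 15–21 the 3rd, 22–28 the 4th, 29–31 the 5th.
26 is in the range for the 4th.

4th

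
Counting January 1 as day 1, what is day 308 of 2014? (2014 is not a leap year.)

January has 31 days (308 − 31 = 277 remain).
February has 28 days (277 − 28 = 249 remain).
March has 31 days (249 − 31 = 218 remain).
April has 30 days (218 − 30 = 188 remain).
May has 31 days (188 − 31 = 157 remain).
June has 30 days (157 − 30 = 127 remain).
July has 31 days (127 − 31 = 96 remain).
August has 31 days (96 − 31 = 65 remain).
September has 30 days (65 − 30 = 35 remain).
October has 31 days (35 − 31 = 4 remain).
4 into November → November 4.

November 4, 2014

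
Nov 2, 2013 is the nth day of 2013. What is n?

Days in months before Nov: 31 + 28 + 31 + 30 + 31 + 30 + 31 + 31 + 30 + 31 = 304.
Plus 2 days into Nov → day 306.

306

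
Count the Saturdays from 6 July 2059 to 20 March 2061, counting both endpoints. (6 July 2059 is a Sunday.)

89

6 July 2059 is a Sunday; the first Saturday on or after it is 12 July 2059 (6 days later).
From 12 July 2059 to 20 March 2061: 172 + 366 + 79 = 617 days (rest of 2059, 2060, to 20 March 2061 in 2061).
617 ÷ 7 = 88 full weeks with remainder 1, so 88 more Saturdays after the first → 89.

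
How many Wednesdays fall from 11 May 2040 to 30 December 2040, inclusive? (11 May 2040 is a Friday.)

33

11 May 2040 is a Friday; the first Wednesday on or after it is 16 May 2040 (5 days later).
From 16 May 2040 to 30 December 2040: 15 + 30 + 31 + 31 + 30 + 31 + 30 + 30 = 228 days (rest of May, June, July, August, September, October, November, December).
228 ÷ 7 = 32 full weeks with remainder 4, so 32 more Wednesdays after the first → 33.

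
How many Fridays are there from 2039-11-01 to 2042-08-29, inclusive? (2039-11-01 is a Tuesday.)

2039-11-01 is a Tuesday; the first Friday on or after it is 2039-11-04 (3 days later).
From 2039-11-04 to 2042-08-29: 57 + 366 + 365 + 241 = 1029 days (rest of 2039, 2040, 2041, to 2042-08-29 in 2042).
1029 ÷ 7 = 147 full weeks with remainder 0, so 147 more Fridays after the first → 148.

148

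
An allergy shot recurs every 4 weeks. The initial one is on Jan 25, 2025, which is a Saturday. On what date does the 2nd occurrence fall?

Feb 22, 2025

The 2nd occurrence is 1 interval after the first: 1 × 28 = 28 days after Jan 25, 2025.
Jan has 31 days — 6 days to the end of Jan leaves 22.
22 days into Feb → Feb 22, 2025.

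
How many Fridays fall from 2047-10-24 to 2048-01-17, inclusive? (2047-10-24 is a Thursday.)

2047-10-24 is a Thursday; the first Friday on or after it is 2047-10-25 (1 day later).
From 2047-10-25 to 2048-01-17: 6 + 30 + 31 + 17 = 84 days (rest of October, November, December, January).
84 ÷ 7 = 12 full weeks with remainder 0, so 12 more Fridays after the first → 13.

13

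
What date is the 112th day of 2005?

January has 31 days (112 − 31 = 81 remain).
February has 28 days (81 − 28 = 53 remain).
March has 31 days (53 − 31 = 22 remain).
22 into April → April 22.

2005-04-22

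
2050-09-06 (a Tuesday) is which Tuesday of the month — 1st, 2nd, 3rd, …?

Day 6 falls in week ⌈6/7⌉ of the month.
Days 1–7 hold the 1st Tuesday, 8–14 the 2nd, 15–21 the 3rd, 22–28 the 4th, 29–31 the 5th.
6 is in the range for the 1st.

1st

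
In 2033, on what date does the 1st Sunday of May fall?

The first Sunday of May 2033 is May 1.

May 1, 2033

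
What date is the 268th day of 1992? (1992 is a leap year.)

Sep 24, 1992

Jan has 31 days (268 − 31 = 237 remain).
Feb has 29 days (237 − 29 = 208 remain).
Mar has 31 days (208 − 31 = 177 remain).
Apr has 30 days (177 − 30 = 147 remain).
May has 31 days (147 − 31 = 116 remain).
Jun has 30 days (116 − 30 = 86 remain).
Jul has 31 days (86 − 31 = 55 remain).
Aug has 31 days (55 − 31 = 24 remain).
24 into Sep → Sep 24.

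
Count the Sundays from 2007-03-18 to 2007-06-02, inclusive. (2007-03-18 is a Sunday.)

11

2007-03-18 is a Sunday; the first Sunday on or after it is 2007-03-18.
From 2007-03-18 to 2007-06-02: 13 + 30 + 31 + 2 = 76 days (rest of March, April, May, June).
76 ÷ 7 = 10 full weeks with remainder 6, so 10 more Sundays after the first → 11.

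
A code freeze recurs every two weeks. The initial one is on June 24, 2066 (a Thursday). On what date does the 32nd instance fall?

September 1, 2067

The 32nd occurrence is 31 intervals after the first: 31 × 14 = 434 days after June 24, 2066.
June has 30 days — 6 days to the end of June leaves 428.
From end of June to end of 2066 is 184 days (244 left).
January has 31 days (213 left).
February has 28 days (185 left).
March has 31 days (154 left).
April has 30 days (124 left).
May has 31 days (93 left).
June has 30 days (63 left).
July has 31 days (32 left).
August has 31 days (1 left).
1 day into September → September 1, 2067.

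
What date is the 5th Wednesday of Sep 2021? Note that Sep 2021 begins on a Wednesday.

Sep 29, 2021

Sep 2021 begins on a Wednesday, so the first Wednesday is Sep 1.
The 5th Wednesday is 4 weeks later: 1 + 28 = 29.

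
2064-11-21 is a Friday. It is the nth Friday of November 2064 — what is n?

3rd

Day 21 falls in week ⌈21/7⌉ of the month.
Days 1–7 hold the 1st Friday, 8–14 the 2nd, 15–21 the 3rd, 22–28 the 4th, 29–31 the 5th.
21 is in the range for the 3rd.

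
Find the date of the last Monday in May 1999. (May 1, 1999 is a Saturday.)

May 1999 begins on a Saturday, so the first Monday is May 3 (2 days later).
May 1999 has 31 days. Adding weeks: 3, 10, 17, 24, 31 — the last one ≤ 31 is the 31st.

May 31, 1999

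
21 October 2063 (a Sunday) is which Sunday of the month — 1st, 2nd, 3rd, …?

Day 21 falls in week ⌈21/7⌉ of the month.
Days 1–7 hold the 1st Sunday, 8–14 the 2nd, 15–21 the 3rd, 22–28 the 4th, 29–31 the 5th.
21 is in the range for the 3rd.

3rd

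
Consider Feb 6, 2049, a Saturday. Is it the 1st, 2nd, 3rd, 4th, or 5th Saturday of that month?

Day 6 falls in week ⌈6/7⌉ of the month.
Days 1–7 hold the 1st Saturday, 8–14 the 2nd, 15–21 the 3rd, 22–28 the 4th, 29–31 the 5th.
6 is in the range for the 1st.

1st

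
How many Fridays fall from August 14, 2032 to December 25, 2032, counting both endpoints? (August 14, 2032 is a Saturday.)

19

August 14, 2032 is a Saturday; the first Friday on or after it is August 20, 2032 (6 days later).
From August 20, 2032 to December 25, 2032: 11 + 30 + 31 + 30 + 25 = 127 days (rest of August, September, October, November, December).
127 ÷ 7 = 18 full weeks with remainder 1, so 18 more Fridays after the first → 19.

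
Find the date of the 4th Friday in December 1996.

December 1996 begins on a Sunday, so the first Friday is December 6 (5 days later).
The 4th Friday is 3 weeks later: 6 + 21 = 27.

December 27, 1996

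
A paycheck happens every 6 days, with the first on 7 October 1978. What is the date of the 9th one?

24 November 1978

The 9th occurrence is 8 intervals after the first: 8 × 6 = 48 days after 7 October 1978.
October has 31 days — 24 days to the end of October leaves 24.
24 days into November → 24 November 1978.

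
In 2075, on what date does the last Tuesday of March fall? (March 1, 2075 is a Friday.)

March 26, 2075

March 2075 begins on a Friday, so the first Tuesday is March 5 (4 days later).
March 2075 has 31 days. Adding weeks: 5, 12, 19, 26 — the last one ≤ 31 is the 26th.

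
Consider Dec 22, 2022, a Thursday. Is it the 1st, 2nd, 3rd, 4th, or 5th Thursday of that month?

4th

Day 22 falls in week ⌈22/7⌉ of the month.
Days 1–7 hold the 1st Thursday, 8–14 the 2nd, 15–21 the 3rd, 22–28 the 4th, 29–31 the 5th.
22 is in the range for the 4th.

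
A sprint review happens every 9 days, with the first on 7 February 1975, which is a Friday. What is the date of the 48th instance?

5 April 1976

The 48th occurrence is 47 intervals after the first: 47 × 9 = 423 days after 7 February 1975.
February has 28 days — 21 days to the end of February leaves 402.
From end of February to end of 1975 is 306 days (96 left).
January has 31 days (65 left).
February has 29 days (36 left).
March has 31 days (5 left).
5 days into April → 5 April 1976.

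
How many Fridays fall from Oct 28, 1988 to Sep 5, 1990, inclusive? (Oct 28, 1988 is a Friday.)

97

Oct 28, 1988 is a Friday; the first Friday on or after it is Oct 28, 1988.
From Oct 28, 1988 to Sep 5, 1990: 64 + 365 + 248 = 677 days (rest of 1988, 1989, to Sep 5, 1990 in 1990).
677 ÷ 7 = 96 full weeks with remainder 5, so 96 more Fridays after the first → 97.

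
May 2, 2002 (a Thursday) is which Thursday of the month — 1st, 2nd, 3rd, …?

1st

Day 2 falls in week ⌈2/7⌉ of the month.
Days 1–7 hold the 1st Thursday, 8–14 the 2nd, 15–21 the 3rd, 22–28 the 4th, 29–31 the 5th.
2 is in the range for the 1st.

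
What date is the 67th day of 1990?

Mar 8, 1990

Jan has 31 days (67 − 31 = 36 remain).
Feb has 28 days (36 − 28 = 8 remain).
8 into Mar → Mar 8.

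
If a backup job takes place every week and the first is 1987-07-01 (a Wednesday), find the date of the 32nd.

The 32nd occurrence is 31 intervals after the first: 31 × 7 = 217 days after 1987-07-01.
July has 31 days — 30 days to the end of July leaves 187.
August has 31 days (156 left).
September has 30 days (126 left).
October has 31 days (95 left).
November has 30 days (65 left).
December has 31 days (34 left).
January has 31 days (3 left).
3 days into February → 1988-02-03.

1988-02-03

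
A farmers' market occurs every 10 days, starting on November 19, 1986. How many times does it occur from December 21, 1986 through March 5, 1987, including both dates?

Occurrences land 10·i days after November 19, 1986 for i = 0, 1, 2, …
December 21, 1986 is 32 days after the start; 32 ÷ 10 = 3 remainder 2; since the remainder is 2, round up to i = 4. First occurrence in the window: #5 on December 29, 1986 (4×10 = 40 days in).
March 5, 1987 is 106 days after the start; 106 ÷ 10 = 10 remainder 6. Last occurrence in the window: #11 on February 27, 1987.
Occurrences #5 through #11: 7 in total.

7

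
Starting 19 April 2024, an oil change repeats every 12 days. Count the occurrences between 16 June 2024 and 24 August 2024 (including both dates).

6

Occurrences land 12·i days after 19 April 2024 for i = 0, 1, 2, …
16 June 2024 is 58 days after the start; 58 ÷ 12 = 4 remainder 10; since the remainder is 10, round up to i = 5. First occurrence in the window: #6 on 18 June 2024 (5×12 = 60 days in).
24 August 2024 is 127 days after the start; 127 ÷ 12 = 10 remainder 7. Last occurrence in the window: #11 on 17 August 2024.
Occurrences #6 through #11: 6 in total.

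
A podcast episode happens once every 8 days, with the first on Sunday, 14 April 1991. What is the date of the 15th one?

4 August 1991

The 15th occurrence is 14 intervals after the first: 14 × 8 = 112 days after 14 April 1991.
April has 30 days — 16 days to the end of April leaves 96.
May has 31 days (65 left).
June has 30 days (35 left).
July has 31 days (4 left).
4 days into August → 4 August 1991.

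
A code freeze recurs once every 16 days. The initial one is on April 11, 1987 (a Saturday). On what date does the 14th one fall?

November 5, 1987

The 14th occurrence is 13 intervals after the first: 13 × 16 = 208 days after April 11, 1987.
April has 30 days — 19 days to the end of April leaves 189.
May has 31 days (158 left).
June has 30 days (128 left).
July has 31 days (97 left).
August has 31 days (66 left).
September has 30 days (36 left).
October has 31 days (5 left).
5 days into November → November 5, 1987.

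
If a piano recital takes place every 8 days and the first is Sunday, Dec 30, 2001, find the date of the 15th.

Apr 21, 2002

The 15th occurrence is 14 intervals after the first: 14 × 8 = 112 days after Dec 30, 2001.
Dec has 31 days — 1 day to the end of Dec leaves 111.
Jan has 31 days (80 left).
Feb has 28 days (52 left).
Mar has 31 days (21 left).
21 days into Apr → Apr 21, 2002.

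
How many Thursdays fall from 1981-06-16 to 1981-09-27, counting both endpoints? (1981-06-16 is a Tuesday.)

15

1981-06-16 is a Tuesday; the first Thursday on or after it is 1981-06-18 (2 days later).
From 1981-06-18 to 1981-09-27: 12 + 31 + 31 + 27 = 101 days (rest of June, July, August, September).
101 ÷ 7 = 14 full weeks with remainder 3, so 14 more Thursdays after the first → 15.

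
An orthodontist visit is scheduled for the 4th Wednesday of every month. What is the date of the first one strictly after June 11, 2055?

June 23, 2055

June 2055 starts on a Tuesday; its first Wednesday is the 2nd, so the 4th Wednesday is the 23rd — June 23, 2055.
June 23, 2055 is after June 11, 2055, so that is the next one.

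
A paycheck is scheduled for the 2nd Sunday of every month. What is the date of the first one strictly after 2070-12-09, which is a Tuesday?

December 2070 starts on a Monday; its first Sunday is the 7th, so the 2nd Sunday is the 14th — 2070-12-14.
2070-12-14 is after 2070-12-09, so that is the next one.

2070-12-14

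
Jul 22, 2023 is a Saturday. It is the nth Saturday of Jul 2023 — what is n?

Day 22 falls in week ⌈22/7⌉ of the month.
Days 1–7 hold the 1st Saturday, 8–14 the 2nd, 15–21 the 3rd, 22–28 the 4th, 29–31 the 5th.
22 is in the range for the 4th.

4th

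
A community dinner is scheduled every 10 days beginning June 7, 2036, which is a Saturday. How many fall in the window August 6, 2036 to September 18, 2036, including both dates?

Occurrences land 10·i days after June 7, 2036 for i = 0, 1, 2, …
August 6, 2036 is 60 days after the start; 60 ÷ 10 = 6 remainder 0. First occurrence in the window: #7 on August 6, 2036 (6×10 = 60 days in).
September 18, 2036 is 103 days after the start; 103 ÷ 10 = 10 remainder 3. Last occurrence in the window: #11 on September 15, 2036.
Occurrences #7 through #11: 5 in total.

5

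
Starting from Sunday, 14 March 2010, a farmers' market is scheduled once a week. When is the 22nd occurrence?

8 August 2010

The 22nd occurrence is 21 intervals after the first: 21 × 7 = 147 days after 14 March 2010.
March has 31 days — 17 days to the end of March leaves 130.
April has 30 days (100 left).
May has 31 days (69 left).
June has 30 days (39 left).
July has 31 days (8 left).
8 days into August → 8 August 2010.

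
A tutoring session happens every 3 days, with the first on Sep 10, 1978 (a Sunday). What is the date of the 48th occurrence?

The 48th occurrence is 47 intervals after the first: 47 × 3 = 141 days after Sep 10, 1978.
Sep has 30 days — 20 days to the end of Sep leaves 121.
Oct has 31 days (90 left).
Nov has 30 days (60 left).
Dec has 31 days (29 left).
29 days into Jan → Jan 29, 1979.

Jan 29, 1979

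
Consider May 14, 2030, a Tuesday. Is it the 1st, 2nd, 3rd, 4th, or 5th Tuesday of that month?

2nd

Day 14 falls in week ⌈14/7⌉ of the month.
Days 1–7 hold the 1st Tuesday, 8–14 the 2nd, 15–21 the 3rd, 22–28 the 4th, 29–31 the 5th.
14 is in the range for the 2nd.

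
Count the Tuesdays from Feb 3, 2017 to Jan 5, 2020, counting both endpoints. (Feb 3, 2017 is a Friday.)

Feb 3, 2017 is a Friday; the first Tuesday on or after it is Feb 7, 2017 (4 days later).
From Feb 7, 2017 to Jan 5, 2020: 327 + 365 + 365 + 5 = 1062 days (rest of 2017, 2018, 2019, to Jan 5, 2020 in 2020).
1062 ÷ 7 = 151 full weeks with remainder 5, so 151 more Tuesdays after the first → 152.

152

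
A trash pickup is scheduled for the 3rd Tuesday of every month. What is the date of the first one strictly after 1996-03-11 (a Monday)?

1996-03-19

March 1996 starts on a Friday; its first Tuesday is the 5th, so the 3rd Tuesday is the 19th — 1996-03-19.
1996-03-19 is after 1996-03-11, so that is the next one.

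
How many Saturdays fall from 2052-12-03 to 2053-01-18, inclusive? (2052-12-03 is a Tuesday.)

7

2052-12-03 is a Tuesday; the first Saturday on or after it is 2052-12-07 (4 days later).
From 2052-12-07 to 2053-01-18: 24 + 18 = 42 days (rest of December, January).
42 ÷ 7 = 6 full weeks with remainder 0, so 6 more Saturdays after the first → 7.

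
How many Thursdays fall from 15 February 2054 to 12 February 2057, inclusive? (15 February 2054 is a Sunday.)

15 February 2054 is a Sunday; the first Thursday on or after it is 19 February 2054 (4 days later).
From 19 February 2054 to 12 February 2057: 315 + 365 + 366 + 43 = 1089 days (rest of 2054, 2055, 2056, to 12 February 2057 in 2057).
1089 ÷ 7 = 155 full weeks with remainder 4, so 155 more Thursdays after the first → 156.

156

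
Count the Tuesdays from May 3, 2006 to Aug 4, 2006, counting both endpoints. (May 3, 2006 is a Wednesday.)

13

May 3, 2006 is a Wednesday; the first Tuesday on or after it is May 9, 2006 (6 days later).
From May 9, 2006 to Aug 4, 2006: 22 + 30 + 31 + 4 = 87 days (rest of May, Jun, Jul, Aug).
87 ÷ 7 = 12 full weeks with remainder 3, so 12 more Tuesdays after the first → 13.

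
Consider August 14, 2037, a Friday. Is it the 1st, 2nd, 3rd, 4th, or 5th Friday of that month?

2nd

Day 14 falls in week ⌈14/7⌉ of the month.
Days 1–7 hold the 1st Friday, 8–14 the 2nd, 15–21 the 3rd, 22–28 the 4th, 29–31 the 5th.
14 is in the range for the 2nd.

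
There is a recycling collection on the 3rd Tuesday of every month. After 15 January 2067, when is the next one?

January 2067 starts on a Saturday; its first Tuesday is the 4th, so the 3rd Tuesday is the 18th — 18 January 2067.
18 January 2067 is after 15 January 2067, so that is the next one.

18 January 2067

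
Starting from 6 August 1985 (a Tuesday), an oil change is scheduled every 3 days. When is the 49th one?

28 December 1985

The 49th occurrence is 48 intervals after the first: 48 × 3 = 144 days after 6 August 1985.
August has 31 days — 25 days to the end of August leaves 119.
September has 30 days (89 left).
October has 31 days (58 left).
November has 30 days (28 left).
28 days into December → 28 December 1985.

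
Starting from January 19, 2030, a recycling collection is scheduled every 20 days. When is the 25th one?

The 25th occurrence is 24 intervals after the first: 24 × 20 = 480 days after January 19, 2030.
January has 31 days — 12 days to the end of January leaves 468.
From end of January to end of 2030 is 334 days (134 left).
January has 31 days (103 left).
February has 28 days (75 left).
March has 31 days (44 left).
April has 30 days (14 left).
14 days into May → May 14, 2031.

May 14, 2031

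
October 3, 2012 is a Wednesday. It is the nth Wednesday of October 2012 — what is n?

1st

Day 3 falls in week ⌈3/7⌉ of the month.
Days 1–7 hold the 1st Wednesday, 8–14 the 2nd, 15–21 the 3rd, 22–28 the 4th, 29–31 the 5th.
3 is in the range for the 1st.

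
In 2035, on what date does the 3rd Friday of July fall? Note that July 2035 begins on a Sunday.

20 July 2035

July 2035 begins on a Sunday, so the first Friday is July 6 (5 days later).
The 3rd Friday is 2 weeks later: 6 + 14 = 20.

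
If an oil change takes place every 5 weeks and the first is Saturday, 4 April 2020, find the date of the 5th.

22 August 2020

The 5th occurrence is 4 intervals after the first: 4 × 35 = 140 days after 4 April 2020.
April has 30 days — 26 days to the end of April leaves 114.
May has 31 days (83 left).
June has 30 days (53 left).
July has 31 days (22 left).
22 days into August → 22 August 2020.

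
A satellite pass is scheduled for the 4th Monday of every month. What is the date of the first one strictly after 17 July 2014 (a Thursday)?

28 July 2014

July 2014 starts on a Tuesday; its first Monday is the 7th, so the 4th Monday is the 28th — 28 July 2014.
28 July 2014 is after 17 July 2014, so that is the next one.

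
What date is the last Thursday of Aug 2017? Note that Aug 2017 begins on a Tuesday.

Aug 31, 2017

Aug 2017 begins on a Tuesday, so the first Thursday is Aug 3 (2 days later).
Aug 2017 has 31 days. Adding weeks: 3, 10, 17, 24, 31 — the last one ≤ 31 is the 31st.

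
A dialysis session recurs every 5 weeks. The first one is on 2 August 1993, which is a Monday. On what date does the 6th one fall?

24 January 1994

The 6th occurrence is 5 intervals after the first: 5 × 35 = 175 days after 2 August 1993.
August has 31 days — 29 days to the end of August leaves 146.
September has 30 days (116 left).
October has 31 days (85 left).
November has 30 days (55 left).
December has 31 days (24 left).
24 days into January → 24 January 1994.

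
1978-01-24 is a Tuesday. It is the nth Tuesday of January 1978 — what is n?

Day 24 falls in week ⌈24/7⌉ of the month.
Days 1–7 hold the 1st Tuesday, 8–14 the 2nd, 15–21 the 3rd, 22–28 the 4th, 29–31 the 5th.
24 is in the range for the 4th.

4th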